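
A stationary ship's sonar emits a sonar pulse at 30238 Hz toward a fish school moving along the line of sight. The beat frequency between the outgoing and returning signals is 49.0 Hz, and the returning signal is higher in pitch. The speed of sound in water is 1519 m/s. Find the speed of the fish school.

1.23 m/s

Double Doppler shift off a moving reflector: f₂ = f₀ · (v + u)/(v − u) (u > 0 toward emitter).
Returning signal is higher, so f₂ = f₀ + Δf = 30238 + 49 = 30287 Hz.
Rearranging, u = v · (f₂ − f₀)/(f₂ + f₀) = 1519 × 49/60525 ≈ 1.23 m/s.
So the fish school is moving at 1.23 m/s toward the emitter.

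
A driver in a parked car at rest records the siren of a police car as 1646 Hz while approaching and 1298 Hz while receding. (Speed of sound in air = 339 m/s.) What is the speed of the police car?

f₁/f₂ = (v + v_s)/(v − v_s), so v_s = v · (f₁ − f₂)/(f₁ + f₂).
v_s = 339 × (1646 − 1298)/(1646 + 1298) = 339 × 348/2944 ≈ 40 m/s.

40 m/s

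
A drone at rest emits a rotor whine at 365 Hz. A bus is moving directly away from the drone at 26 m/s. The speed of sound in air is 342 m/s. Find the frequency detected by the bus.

Only the observer moves, away from the source, so f' = f · (v − v_o)/v.
f' = 365 × (342 − 26)/342 = 365 × 316/342 ≈ 337 Hz.

337 Hz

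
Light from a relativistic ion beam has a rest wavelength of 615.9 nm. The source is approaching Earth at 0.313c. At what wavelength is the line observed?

445.5 nm

Relativistic Doppler for wavelength: λ' = λ₀ · √((1 − β)/(1 + β)).
λ' = 615.9 × √(0.6870/1.3130) = 615.9 × 0.72335 ≈ 445.5 nm.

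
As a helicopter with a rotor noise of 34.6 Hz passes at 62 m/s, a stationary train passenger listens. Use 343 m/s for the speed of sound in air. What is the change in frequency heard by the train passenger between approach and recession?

Approaching: f₁ = f · v/(v − v_s) = 34.6 × 343/281 ≈ 42.2 Hz.
Receding: f₂ = f · v/(v + v_s) = 34.6 × 343/405 ≈ 29.3 Hz.
Drop: f₁ − f₂ = 2f·v·v_s/(v² − v_s²) = 2 × 34.6 × 343 × 62/(343² − 62²) ≈ 12.9 Hz.

12.9 Hz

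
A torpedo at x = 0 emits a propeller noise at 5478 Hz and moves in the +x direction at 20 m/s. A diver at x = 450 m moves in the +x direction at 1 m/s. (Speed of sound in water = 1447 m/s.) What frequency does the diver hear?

5551 Hz

The observer lies on the +x side, so the source is heading toward the observer and the observer is heading away from the source.
Both move, so f' = f · (v − v_o)/(v − v_s).
f' = 5478 × (1447 − 1)/(1447 − 20) = 5478 × 1446/1427 ≈ 5551 Hz.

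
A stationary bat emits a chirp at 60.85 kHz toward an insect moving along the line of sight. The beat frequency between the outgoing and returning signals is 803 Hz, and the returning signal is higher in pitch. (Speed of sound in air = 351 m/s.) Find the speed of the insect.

Double Doppler shift off a moving reflector: f₂ = f₀ · (v + u)/(v − u) (u > 0 toward emitter).
Returning signal is higher, so f₂ = f₀ + Δf = 60850 + 803 = 61653 Hz.
Rearranging, u = v · (f₂ − f₀)/(f₂ + f₀) = 351 × 803/122503 ≈ 2.30 m/s.
So the insect is moving at 2.30 m/s toward the emitter.

2.30 m/s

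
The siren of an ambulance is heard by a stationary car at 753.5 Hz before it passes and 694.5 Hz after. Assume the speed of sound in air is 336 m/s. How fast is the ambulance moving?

f₁/f₂ = (v + v_s)/(v − v_s), so v_s = v · (f₁ − f₂)/(f₁ + f₂).
v_s = 336 × (753.5 − 694.5)/(753.5 + 694.5) = 336 × 59.0/1448.0 ≈ 13.7 m/s.

13.7 m/s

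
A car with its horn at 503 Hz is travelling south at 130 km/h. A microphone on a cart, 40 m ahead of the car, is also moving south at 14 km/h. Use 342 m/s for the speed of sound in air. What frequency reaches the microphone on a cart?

556 Hz

130 km/h = 36.11 m/s; 14 km/h = 3.889 m/s.
The microphone on a cart is ahead, so the car is moving toward it while the microphone on a cart is moving away from the car.
With source approaching and observer receding, f' = f · (v − v_o)/(v − v_s).
f' = 503 × (342 − 3.889)/(342 − 36.11) = 503 × 338.11/305.89 ≈ 556 Hz.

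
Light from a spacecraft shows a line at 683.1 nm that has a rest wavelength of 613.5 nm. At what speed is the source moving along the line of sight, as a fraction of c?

λ'/λ₀ = 1.1134 > 1 (redshift), so the source is receding.
λ'/λ₀ = √((1 + β)/(1 − β)) for a receding source ⇒ β = (r² − 1)/(r² + 1) with r = λ'/λ₀.
β = (1.2398 − 1)/(1.2398 + 1) ≈ 0.107.

0.107c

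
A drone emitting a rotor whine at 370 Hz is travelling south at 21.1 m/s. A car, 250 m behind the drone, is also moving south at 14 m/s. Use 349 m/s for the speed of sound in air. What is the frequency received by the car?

363 Hz

The car is behind, so the drone is moving away from it while the car is moving toward the drone.
Both move, so f' = f · (v + v_o)/(v + v_s).
f' = 370 × (349 + 14)/(349 + 21.1) = 370 × 363/370.1 ≈ 363 Hz.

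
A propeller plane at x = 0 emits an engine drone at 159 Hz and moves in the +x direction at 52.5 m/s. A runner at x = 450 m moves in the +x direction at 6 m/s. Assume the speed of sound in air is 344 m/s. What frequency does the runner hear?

184 Hz

The observer lies on the +x side, so the source is heading toward the observer and the observer is heading away from the source.
Both move, so f' = f · (v − v_o)/(v − v_s).
f' = 159 × (344 − 6)/(344 − 52.5) = 159 × 338/291.5 ≈ 184 Hz.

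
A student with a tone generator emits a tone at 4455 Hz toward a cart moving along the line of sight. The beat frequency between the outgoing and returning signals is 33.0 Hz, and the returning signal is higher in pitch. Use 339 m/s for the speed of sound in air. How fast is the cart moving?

1.25 m/s

Double Doppler shift off a moving reflector: f₂ = f₀ · (v + u)/(v − u) (u > 0 toward emitter).
Returning signal is higher, so f₂ = f₀ + Δf = 4455 + 33 = 4488 Hz.
Rearranging, u = v · (f₂ − f₀)/(f₂ + f₀) = 339 × 33/8943 ≈ 1.25 m/s.
So the cart is moving at 1.25 m/s toward the emitter.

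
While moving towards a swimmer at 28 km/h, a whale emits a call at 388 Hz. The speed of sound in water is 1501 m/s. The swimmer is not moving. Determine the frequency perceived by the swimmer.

28 km/h = 7.778 m/s.
Only the source moves, toward the listener, so f' = f · v/(v − v_s).
f' = 388 × 1501/(1501 − 7.778) = 388 × 1501/1493 ≈ 390 Hz.

390 Hz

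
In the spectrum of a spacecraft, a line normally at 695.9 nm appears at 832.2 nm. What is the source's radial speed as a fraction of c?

λ'/λ₀ = 1.1959 > 1 (redshift), so the source is receding.
λ'/λ₀ = √((1 + β)/(1 − β)) for a receding source ⇒ β = (r² − 1)/(r² + 1) with r = λ'/λ₀.
β = (1.4301 − 1)/(1.4301 + 1) ≈ 0.177.

0.177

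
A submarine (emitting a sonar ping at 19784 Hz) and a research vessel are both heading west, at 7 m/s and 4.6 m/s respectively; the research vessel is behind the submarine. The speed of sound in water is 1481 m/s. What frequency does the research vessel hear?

The research vessel is behind, so the submarine is moving away from it while the research vessel is moving toward the submarine.
Both move, so f' = f · (v + v_o)/(v + v_s).
f' = 19784 × (1481 + 4.6)/(1481 + 7) = 19784 × 1485.6/1488 ≈ 19752 Hz.

19752 Hz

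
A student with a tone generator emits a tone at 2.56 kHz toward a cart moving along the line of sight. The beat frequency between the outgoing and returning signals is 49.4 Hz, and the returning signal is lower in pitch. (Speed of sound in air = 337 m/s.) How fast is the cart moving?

3.3 m/s

Double Doppler shift off a moving reflector: f₂ = f₀ · (v + u)/(v − u) (u > 0 toward emitter).
Returning signal is lower, so f₂ = f₀ − Δf = 2560 − 49.4 = 2510.6 Hz.
Rearranging, u = v · (f₂ − f₀)/(f₂ + f₀) = 337 × -49.4/5070.6 ≈ -3.3 m/s.
So the cart is moving at 3.3 m/s away from the emitter.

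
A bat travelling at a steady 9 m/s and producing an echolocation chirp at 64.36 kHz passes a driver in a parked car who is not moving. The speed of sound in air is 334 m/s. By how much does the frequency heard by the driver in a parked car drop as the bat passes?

Approaching: f₁ = f · v/(v − v_s) = 64.36 × 334/325 ≈ 66.14 kHz.
Receding: f₂ = f · v/(v + v_s) = 64.36 × 334/343 ≈ 62.67 kHz.
Drop: f₁ − f₂ = 2f·v·v_s/(v² − v_s²) = 2 × 64.36 × 334 × 9/(334² − 9²) ≈ 3.47 kHz.

3.47 kHz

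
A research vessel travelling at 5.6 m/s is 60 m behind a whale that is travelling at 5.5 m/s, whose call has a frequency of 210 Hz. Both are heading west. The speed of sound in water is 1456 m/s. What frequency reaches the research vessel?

The research vessel is behind, so the whale is moving away from it while the research vessel is moving toward the whale.
Both move, so f' = f · (v + v_o)/(v + v_s).
f' = 210 × (1456 + 5.6)/(1456 + 5.5) = 210 × 1461.6/1461.5 ≈ 210 Hz.

210 Hz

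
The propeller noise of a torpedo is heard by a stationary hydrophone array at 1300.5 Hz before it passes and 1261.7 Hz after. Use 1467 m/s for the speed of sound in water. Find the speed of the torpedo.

f₁/f₂ = (v + v_s)/(v − v_s), so v_s = v · (f₁ − f₂)/(f₁ + f₂).
v_s = 1467 × (1300.5 − 1261.7)/(1300.5 + 1261.7) = 1467 × 38.8/2562.2 ≈ 22.2 m/s.

22.2 m/s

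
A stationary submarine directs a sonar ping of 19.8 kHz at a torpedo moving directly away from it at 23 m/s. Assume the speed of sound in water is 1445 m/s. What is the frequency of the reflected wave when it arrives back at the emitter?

At the torpedo (a moving observer), f₁ = f₀ · (v − u)/v = 19.8 × 1422/1445 ≈ 19.48 kHz.
On reflection it acts as a source moving away from the stationary detector: f₂ = f₁ · v/(v + u) = 19.48 × 1445/1468 ≈ 19.18 kHz.

19.18 kHz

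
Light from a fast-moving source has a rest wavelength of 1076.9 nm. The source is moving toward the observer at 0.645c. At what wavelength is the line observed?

Relativistic Doppler for wavelength: λ' = λ₀ · √((1 − β)/(1 + β)).
λ' = 1076.9 × √(0.3550/1.6450) = 1076.9 × 0.46455 ≈ 500.3 nm.

500.3 nm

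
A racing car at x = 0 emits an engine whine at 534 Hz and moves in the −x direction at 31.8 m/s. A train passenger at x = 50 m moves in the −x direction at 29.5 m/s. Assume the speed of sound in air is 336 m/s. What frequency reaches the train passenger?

531 Hz

The observer lies on the +x side, so the source is heading away from the observer and the observer is heading toward the source.
General Doppler shift: f' = f · (v + v_o)/(v + v_s).
f' = 534 × (336 + 29.5)/(336 + 31.8) = 534 × 365.5/367.8 ≈ 531 Hz.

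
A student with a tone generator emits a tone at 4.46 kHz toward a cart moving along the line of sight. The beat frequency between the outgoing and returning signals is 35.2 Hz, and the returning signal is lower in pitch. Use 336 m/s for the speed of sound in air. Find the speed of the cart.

Double Doppler shift off a moving reflector: f₂ = f₀ · (v + u)/(v − u) (u > 0 toward emitter).
Returning signal is lower, so f₂ = f₀ − Δf = 4460 − 35.2 = 4424.8 Hz.
Rearranging, u = v · (f₂ − f₀)/(f₂ + f₀) = 336 × -35.2/8884.8 ≈ -1.33 m/s.
So the cart is moving at 1.33 m/s away from the emitter.

1.33 m/s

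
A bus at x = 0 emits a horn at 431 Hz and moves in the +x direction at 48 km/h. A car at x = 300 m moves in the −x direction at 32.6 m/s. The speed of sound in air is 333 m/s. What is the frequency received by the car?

493 Hz

48 km/h = 13.33 m/s.
The observer lies on the +x side, so the source is heading toward the observer and the observer is heading toward the source.
Both move, so f' = f · (v + v_o)/(v − v_s).
f' = 431 × (333 + 32.6)/(333 − 13.33) = 431 × 365.6/319.67 ≈ 493 Hz.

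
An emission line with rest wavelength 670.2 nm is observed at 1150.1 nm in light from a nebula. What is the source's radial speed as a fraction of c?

0.493

λ'/λ₀ = 1.7161 > 1 (redshift), so the source is receding.
λ'/λ₀ = √((1 + β)/(1 − β)) for a receding source ⇒ β = (r² − 1)/(r² + 1) with r = λ'/λ₀.
β = (2.9448 − 1)/(2.9448 + 1) ≈ 0.493.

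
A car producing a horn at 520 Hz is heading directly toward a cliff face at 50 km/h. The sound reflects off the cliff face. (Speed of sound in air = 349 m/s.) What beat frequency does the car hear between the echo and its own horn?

43.1 Hz

50 km/h = 13.89 m/s.
The cliff face receives the sound from a moving source: f₁ = f₀ · v/(v − v_e) = 520 × 349/335.11 ≈ 541.6 Hz.
On the return leg the car is a moving observer: f₂ = f₁ · (v + v_e)/v = 541.6 × 362.89/349 ≈ 563.1 Hz.
Equivalently f₂ = f₀ · (v + v_e)/(v − v_e).
Beat against the emitted tone: |f₂ − f₀| = 2v_e·f₀/(v − v_e) = 2 × 13.89 × 520/335.11 ≈ 43.1 Hz.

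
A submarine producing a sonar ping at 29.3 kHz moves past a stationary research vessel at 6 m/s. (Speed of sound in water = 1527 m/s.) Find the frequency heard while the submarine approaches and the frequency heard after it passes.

29.4 kHz approaching; 29.2 kHz receding

Approaching: f₁ = f · v/(v − v_s) = 29.3 × 1527/1521 ≈ 29.4 kHz.
Receding: f₂ = f · v/(v + v_s) = 29.3 × 1527/1533 ≈ 29.2 kHz.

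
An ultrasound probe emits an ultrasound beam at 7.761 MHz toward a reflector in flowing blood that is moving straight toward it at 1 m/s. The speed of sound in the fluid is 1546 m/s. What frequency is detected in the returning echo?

The reflector in flowing blood first receives the wave as a moving observer: f₁ = f₀ · (v + u)/v = 7.761 × (1546 + 1)/1546 ≈ 7.766 MHz.
The reflection then acts as a moving source: f₂ = f₁ · v/(v − u) ≈ 7.771 MHz.

7.771 MHz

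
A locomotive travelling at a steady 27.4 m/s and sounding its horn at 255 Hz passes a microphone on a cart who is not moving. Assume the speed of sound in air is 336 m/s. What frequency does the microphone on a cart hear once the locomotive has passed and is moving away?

236 Hz

Receding: f₂ = f · v/(v + v_s) = 255 × 336/363.4 ≈ 236 Hz.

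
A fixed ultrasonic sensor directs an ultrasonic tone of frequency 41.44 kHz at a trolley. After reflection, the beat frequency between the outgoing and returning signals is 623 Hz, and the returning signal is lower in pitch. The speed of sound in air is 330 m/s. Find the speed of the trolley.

Double Doppler shift off a moving reflector: f₂ = f₀ · (v + u)/(v − u) (u > 0 toward emitter).
Returning signal is lower, so f₂ = f₀ − Δf = 41440 − 623 = 40817 Hz.
Rearranging, u = v · (f₂ − f₀)/(f₂ + f₀) = 330 × -623/82257 ≈ -2.50 m/s.
So the trolley is moving at 2.50 m/s away from the emitter.

2.50 m/s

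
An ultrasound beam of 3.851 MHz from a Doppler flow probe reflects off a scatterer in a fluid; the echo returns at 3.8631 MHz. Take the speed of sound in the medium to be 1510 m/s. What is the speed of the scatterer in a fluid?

2.37 m/s

Double Doppler shift off a moving reflector: f₂ = f₀ · (v + u)/(v − u) (u > 0 toward emitter).
Rearranging, u = v · (f₂ − f₀)/(f₂ + f₀) = 1510 × 0.0121/7.7141 ≈ 2.37 m/s.
So the scatterer in a fluid is moving at 2.37 m/s toward the emitter.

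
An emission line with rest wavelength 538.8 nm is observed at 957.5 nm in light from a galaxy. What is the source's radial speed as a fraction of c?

λ'/λ₀ = 1.7771 > 1 (redshift), so the source is receding.
λ'/λ₀ = √((1 + β)/(1 − β)) for a receding source ⇒ β = (r² − 1)/(r² + 1) with r = λ'/λ₀.
β = (3.1581 − 1)/(3.1581 + 1) ≈ 0.519.

0.519c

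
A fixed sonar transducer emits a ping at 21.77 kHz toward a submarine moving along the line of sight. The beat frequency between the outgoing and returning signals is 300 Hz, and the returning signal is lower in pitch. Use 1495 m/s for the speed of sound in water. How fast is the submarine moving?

10.4 m/s

Double Doppler shift off a moving reflector: f₂ = f₀ · (v + u)/(v − u) (u > 0 toward emitter).
Returning signal is lower, so f₂ = f₀ − Δf = 21770 − 300 = 21470 Hz.
Rearranging, u = v · (f₂ − f₀)/(f₂ + f₀) = 1495 × -300/43240 ≈ -10.4 m/s.
So the submarine is moving at 10.4 m/s away from the emitter.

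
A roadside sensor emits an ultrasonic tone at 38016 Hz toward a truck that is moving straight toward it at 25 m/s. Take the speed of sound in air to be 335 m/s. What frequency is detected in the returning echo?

At the truck (a moving observer), f₁ = f₀ · (v + u)/v = 38016 × 360/335 ≈ 40853 Hz.
The reflection then acts as a moving source: f₂ = f₁ · v/(v − u) ≈ 44148 Hz.

44148 Hz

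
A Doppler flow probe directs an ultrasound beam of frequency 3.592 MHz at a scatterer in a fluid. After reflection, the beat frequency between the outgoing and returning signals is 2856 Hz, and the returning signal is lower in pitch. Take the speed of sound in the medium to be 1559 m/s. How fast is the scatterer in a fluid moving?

Double Doppler shift off a moving reflector: f₂ = f₀ · (v + u)/(v − u) (u > 0 toward emitter).
Returning signal is lower, so f₂ = f₀ − Δf = 3592000 − 2856 = 3589144 Hz.
Rearranging, u = v · (f₂ − f₀)/(f₂ + f₀) = 1559 × -2856/7181144 ≈ -0.62 m/s.
So the scatterer in a fluid is moving at 0.62 m/s away from the emitter.

0.62 m/s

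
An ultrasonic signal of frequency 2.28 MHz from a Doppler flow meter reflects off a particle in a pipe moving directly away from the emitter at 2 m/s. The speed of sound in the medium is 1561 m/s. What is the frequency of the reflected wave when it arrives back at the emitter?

2.274 MHz

The particle in a pipe first receives the wave as a moving observer: f₁ = f₀ · (v − u)/v = 2.28 × (1561 − 2)/1561 ≈ 2.277 MHz.
The reflection then acts as a moving source: f₂ = f₁ · v/(v + u) ≈ 2.274 MHz.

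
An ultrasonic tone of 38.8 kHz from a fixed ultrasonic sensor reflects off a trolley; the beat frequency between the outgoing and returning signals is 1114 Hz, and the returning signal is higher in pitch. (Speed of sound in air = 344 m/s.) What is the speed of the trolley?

Double Doppler shift off a moving reflector: f₂ = f₀ · (v + u)/(v − u) (u > 0 toward emitter).
Returning signal is higher, so f₂ = f₀ + Δf = 38800 + 1114 = 39914 Hz.
Rearranging, u = v · (f₂ − f₀)/(f₂ + f₀) = 344 × 1114/78714 ≈ 4.9 m/s.
So the trolley is moving at 4.9 m/s toward the emitter.

4.9 m/s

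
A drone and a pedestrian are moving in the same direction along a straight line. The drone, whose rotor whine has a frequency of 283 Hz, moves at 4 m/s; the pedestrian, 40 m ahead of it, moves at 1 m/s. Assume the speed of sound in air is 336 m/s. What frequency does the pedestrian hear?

The pedestrian is ahead, so the drone is moving toward it while the pedestrian is moving away from the drone.
With source approaching and observer receding, f' = f · (v − v_o)/(v − v_s).
f' = 283 × (336 − 1)/(336 − 4) = 283 × 335/332 ≈ 286 Hz.

286 Hz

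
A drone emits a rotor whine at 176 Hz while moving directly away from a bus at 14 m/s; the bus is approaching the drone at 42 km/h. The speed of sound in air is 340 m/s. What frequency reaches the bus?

42 km/h = 11.67 m/s.
General Doppler shift: f' = f · (v + v_o)/(v + v_s).
f' = 176 × (340 + 11.67)/(340 + 14) = 176 × 351.67/354 ≈ 175 Hz.

175 Hz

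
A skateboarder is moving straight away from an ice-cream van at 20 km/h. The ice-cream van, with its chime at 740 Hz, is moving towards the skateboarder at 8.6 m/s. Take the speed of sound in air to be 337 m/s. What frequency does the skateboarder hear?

20 km/h = 5.556 m/s.
With source approaching and observer receding, f' = f · (v − v_o)/(v − v_s).
f' = 740 × (337 − 5.556)/(337 − 8.6) = 740 × 331.44/328.4 ≈ 747 Hz.

747 Hz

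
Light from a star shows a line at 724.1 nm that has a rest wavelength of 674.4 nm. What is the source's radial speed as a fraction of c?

0.071c

λ'/λ₀ = 1.0737 > 1 (redshift), so the source is receding.
λ'/λ₀ = √((1 + β)/(1 − β)) for a receding source ⇒ β = (r² − 1)/(r² + 1) with r = λ'/λ₀.
β = (1.1528 − 1)/(1.1528 + 1) ≈ 0.071.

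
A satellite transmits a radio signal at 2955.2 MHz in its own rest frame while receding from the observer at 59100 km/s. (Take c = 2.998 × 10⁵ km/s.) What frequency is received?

2420.1 MHz

β = v/c = 59100/299800 = 0.1971.
Relativistic Doppler for frequency: f' = f₀ · √((1 − β)/(1 + β)).
f' = 2955.2 × √(0.8029/1.1971) = 2955.2 × 0.81894 ≈ 2420.1 MHz.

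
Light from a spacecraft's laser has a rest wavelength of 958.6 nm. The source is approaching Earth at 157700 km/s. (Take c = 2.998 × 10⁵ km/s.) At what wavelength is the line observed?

534.2 nm

β = v/c = 157700/299800 = 0.5260.
Relativistic Doppler for wavelength: λ' = λ₀ · √((1 − β)/(1 + β)).
λ' = 958.6 × √(0.4740/1.5260) = 958.6 × 0.55732 ≈ 534.2 nm.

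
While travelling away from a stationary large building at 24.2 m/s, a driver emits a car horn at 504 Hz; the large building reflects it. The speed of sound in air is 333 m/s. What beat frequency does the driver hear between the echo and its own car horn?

68 Hz

The large building receives the sound from a moving source: f₁ = f₀ · v/(v + v_e) = 504 × 333/357.2 ≈ 469.9 Hz.
On the return leg the driver is a moving observer: f₂ = f₁ · (v − v_e)/v = 469.9 × 308.8/333 ≈ 435.7 Hz.
Beat against the emitted tone: |f₂ − f₀| = 2v_e·f₀/(v + v_e) = 2 × 24.2 × 504/357.2 ≈ 68 Hz.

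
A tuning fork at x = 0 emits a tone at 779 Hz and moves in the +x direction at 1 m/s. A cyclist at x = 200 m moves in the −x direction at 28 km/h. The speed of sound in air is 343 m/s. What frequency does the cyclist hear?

28 km/h = 7.778 m/s.
The observer lies on the +x side, so the source is heading toward the observer and the observer is heading toward the source.
General Doppler shift: f' = f · (v + v_o)/(v − v_s).
f' = 779 × (343 + 7.778)/(343 − 1) = 779 × 350.78/342 ≈ 799 Hz.

799 Hz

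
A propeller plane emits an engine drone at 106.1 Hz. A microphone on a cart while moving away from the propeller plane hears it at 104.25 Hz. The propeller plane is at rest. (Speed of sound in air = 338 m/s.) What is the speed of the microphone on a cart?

f' = f · (v − v_o)/v ⇒ v_o = v · |f'/f − 1|.
v_o = 338 × |104.25/106.1 − 1| = 338 × 0.01744 ≈ 5.9 m/s.

5.9 m/s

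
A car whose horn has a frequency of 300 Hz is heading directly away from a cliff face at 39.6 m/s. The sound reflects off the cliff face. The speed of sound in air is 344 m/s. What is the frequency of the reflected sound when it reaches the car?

The cliff face receives the sound from a moving source: f₁ = f₀ · v/(v + v_e) = 300 × 344/383.6 ≈ 269 Hz.
On the return leg the car is a moving observer: f₂ = f₁ · (v − v_e)/v = 269 × 304.4/344 ≈ 238 Hz.
Equivalently f₂ = f₀ · (v − v_e)/(v + v_e).

238 Hz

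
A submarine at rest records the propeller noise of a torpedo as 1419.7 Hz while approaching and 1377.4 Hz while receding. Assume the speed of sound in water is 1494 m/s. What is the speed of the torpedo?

f₁/f₂ = (v + v_s)/(v − v_s), so v_s = v · (f₁ − f₂)/(f₁ + f₂).
v_s = 1494 × (1419.7 − 1377.4)/(1419.7 + 1377.4) = 1494 × 42.3/2797.1 ≈ 22.6 m/s.

22.6 m/s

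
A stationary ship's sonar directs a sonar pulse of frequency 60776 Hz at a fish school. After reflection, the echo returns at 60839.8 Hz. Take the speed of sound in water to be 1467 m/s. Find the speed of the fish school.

0.77 m/s

Double Doppler shift off a moving reflector: f₂ = f₀ · (v + u)/(v − u) (u > 0 toward emitter).
Rearranging, u = v · (f₂ − f₀)/(f₂ + f₀) = 1467 × 63.8/121615.8 ≈ 0.77 m/s.
So the fish school is moving at 0.77 m/s toward the emitter.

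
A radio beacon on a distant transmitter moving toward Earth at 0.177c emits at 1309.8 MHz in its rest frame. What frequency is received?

1566.4 MHz

Relativistic Doppler for frequency: f' = f₀ · √((1 + β)/(1 − β)).
f' = 1309.8 × √(1.1770/0.8230) = 1309.8 × 1.19588 ≈ 1566.4 MHz.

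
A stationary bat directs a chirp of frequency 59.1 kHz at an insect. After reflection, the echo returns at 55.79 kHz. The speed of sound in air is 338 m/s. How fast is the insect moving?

9.7 m/s

Double Doppler shift off a moving reflector: f₂ = f₀ · (v + u)/(v − u) (u > 0 toward emitter).
Rearranging, u = v · (f₂ − f₀)/(f₂ + f₀) = 338 × -3.31/114.89 ≈ -9.7 m/s.
So the insect is moving at 9.7 m/s away from the emitter.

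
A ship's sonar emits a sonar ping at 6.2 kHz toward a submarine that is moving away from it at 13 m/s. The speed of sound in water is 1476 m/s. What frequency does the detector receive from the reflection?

At the submarine (a moving observer), f₁ = f₀ · (v − u)/v = 6.2 × 1463/1476 ≈ 6.15 kHz.
On reflection it acts as a source moving away from the stationary detector: f₂ = f₁ · v/(v + u) = 6.15 × 1476/1489 ≈ 6.09 kHz.
Equivalently f₂ = f₀ · (v − u)/(v + u).

6.09 kHz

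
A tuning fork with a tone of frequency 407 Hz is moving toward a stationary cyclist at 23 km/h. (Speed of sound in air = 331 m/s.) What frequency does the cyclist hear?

23 km/h = 6.389 m/s.
Moving source, stationary observer: f' = f · v/(v − v_s) since the source is approaching.
f' = 407 × 331/(331 − 6.389) = 407 × 331/324.6 ≈ 415 Hz.

415 Hz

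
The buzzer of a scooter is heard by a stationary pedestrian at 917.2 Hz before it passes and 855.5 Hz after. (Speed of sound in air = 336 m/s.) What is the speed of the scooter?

f₁/f₂ = (v + v_s)/(v − v_s), so v_s = v · (f₁ − f₂)/(f₁ + f₂).
v_s = 336 × (917.2 − 855.5)/(917.2 + 855.5) = 336 × 61.7/1772.7 ≈ 11.7 m/s.

11.7 m/s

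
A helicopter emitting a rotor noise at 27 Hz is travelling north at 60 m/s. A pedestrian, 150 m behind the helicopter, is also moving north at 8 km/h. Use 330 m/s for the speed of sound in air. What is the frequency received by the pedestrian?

23.0 Hz

8 km/h = 2.222 m/s.
The pedestrian is behind, so the helicopter is moving away from it while the pedestrian is moving toward the helicopter.
General Doppler shift: f' = f · (v + v_o)/(v + v_s).
f' = 27 × (330 + 2.222)/(330 + 60) = 27 × 332.22/390 ≈ 23.0 Hz.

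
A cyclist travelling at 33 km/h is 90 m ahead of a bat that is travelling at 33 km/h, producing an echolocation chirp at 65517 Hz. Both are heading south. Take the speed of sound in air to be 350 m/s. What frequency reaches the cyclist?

33 km/h = 9.167 m/s; 33 km/h = 9.167 m/s.
The cyclist is ahead, so the bat is moving toward it while the cyclist is moving away from the bat.
Both move, so f' = f · (v − v_o)/(v − v_s).
f' = 65517 × (350 − 9.167)/(350 − 9.167) = 65517 × 340.83/340.83 ≈ 65517 Hz.

65517 Hz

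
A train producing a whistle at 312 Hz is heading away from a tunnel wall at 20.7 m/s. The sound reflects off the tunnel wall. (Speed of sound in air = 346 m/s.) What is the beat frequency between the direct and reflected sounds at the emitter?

35.2 Hz

The tunnel wall receives the sound from a moving source: f₁ = f₀ · v/(v + v_e) = 312 × 346/366.7 ≈ 294.4 Hz.
On the return leg the train is a moving observer: f₂ = f₁ · (v − v_e)/v = 294.4 × 325.3/346 ≈ 276.8 Hz.
Equivalently f₂ = f₀ · (v − v_e)/(v + v_e).
Beat against the emitted tone: |f₂ − f₀| = 2v_e·f₀/(v + v_e) = 2 × 20.7 × 312/366.7 ≈ 35.2 Hz.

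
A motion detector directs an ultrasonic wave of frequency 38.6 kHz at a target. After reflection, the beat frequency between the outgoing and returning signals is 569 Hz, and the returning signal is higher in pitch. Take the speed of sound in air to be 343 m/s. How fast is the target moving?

Double Doppler shift off a moving reflector: f₂ = f₀ · (v + u)/(v − u) (u > 0 toward emitter).
Returning signal is higher, so f₂ = f₀ + Δf = 38600 + 569 = 39169 Hz.
Rearranging, u = v · (f₂ − f₀)/(f₂ + f₀) = 343 × 569/77769 ≈ 2.51 m/s.
So the target is moving at 2.51 m/s toward the emitter.

2.51 m/s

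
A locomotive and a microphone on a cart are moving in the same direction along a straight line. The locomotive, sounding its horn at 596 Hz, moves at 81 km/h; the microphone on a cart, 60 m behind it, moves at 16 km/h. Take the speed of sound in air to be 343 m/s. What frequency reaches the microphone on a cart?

567 Hz

81 km/h = 22.5 m/s; 16 km/h = 4.444 m/s.
The microphone on a cart is behind, so the locomotive is moving away from it while the microphone on a cart is moving toward the locomotive.
General Doppler shift: f' = f · (v + v_o)/(v + v_s).
f' = 596 × (343 + 4.444)/(343 + 22.5) = 596 × 347.44/365.5 ≈ 567 Hz.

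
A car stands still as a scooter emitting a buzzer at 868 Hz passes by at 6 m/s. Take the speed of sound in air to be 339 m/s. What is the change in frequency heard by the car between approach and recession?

30.7 Hz

Approaching: f₁ = f · v/(v − v_s) = 868 × 339/333 ≈ 883.6 Hz.
Receding: f₂ = f · v/(v + v_s) = 868 × 339/345 ≈ 852.9 Hz.
Drop: f₁ − f₂ = 2f·v·v_s/(v² − v_s²) = 2 × 868 × 339 × 6/(339² − 6²) ≈ 30.7 Hz.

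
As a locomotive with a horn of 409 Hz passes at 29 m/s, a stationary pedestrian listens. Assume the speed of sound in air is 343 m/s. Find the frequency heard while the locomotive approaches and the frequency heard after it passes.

Approaching: f₁ = f · v/(v − v_s) = 409 × 343/314 ≈ 447 Hz.
Receding: f₂ = f · v/(v + v_s) = 409 × 343/372 ≈ 377 Hz.

447 Hz approaching; 377 Hz receding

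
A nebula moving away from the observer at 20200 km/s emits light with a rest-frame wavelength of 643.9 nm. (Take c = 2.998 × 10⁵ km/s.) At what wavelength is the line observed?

688.9 nm

β = v/c = 20200/299800 = 0.0674.
Relativistic Doppler for wavelength: λ' = λ₀ · √((1 + β)/(1 − β)).
λ' = 643.9 × √(1.0674/0.9326) = 643.9 × 1.06981 ≈ 688.9 nm.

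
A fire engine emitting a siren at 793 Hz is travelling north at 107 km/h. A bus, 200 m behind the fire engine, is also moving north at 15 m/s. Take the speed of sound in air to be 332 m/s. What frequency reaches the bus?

107 km/h = 29.72 m/s.
The bus is behind, so the fire engine is moving away from it while the bus is moving toward the fire engine.
General Doppler shift: f' = f · (v + v_o)/(v + v_s).
f' = 793 × (332 + 15)/(332 + 29.72) = 793 × 347/361.72 ≈ 761 Hz.

761 Hz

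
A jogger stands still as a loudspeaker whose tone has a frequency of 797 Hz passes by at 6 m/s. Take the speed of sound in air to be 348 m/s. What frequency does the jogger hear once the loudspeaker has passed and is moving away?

Receding: f₂ = f · v/(v + v_s) = 797 × 348/354 ≈ 783 Hz.

783 Hz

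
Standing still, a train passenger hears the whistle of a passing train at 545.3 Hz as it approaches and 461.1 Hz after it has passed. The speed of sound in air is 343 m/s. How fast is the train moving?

f₁/f₂ = (v + v_s)/(v − v_s), so v_s = v · (f₁ − f₂)/(f₁ + f₂).
v_s = 343 × (545.3 − 461.1)/(545.3 + 461.1) = 343 × 84.2/1006.4 ≈ 29 m/s.

29 m/s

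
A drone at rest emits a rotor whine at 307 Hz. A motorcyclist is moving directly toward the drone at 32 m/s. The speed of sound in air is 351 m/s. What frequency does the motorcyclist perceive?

335 Hz

Moving observer, stationary source: f' = f · (v + v_o)/v.
f' = 307 × (351 + 32)/351 = 307 × 383/351 ≈ 335 Hz.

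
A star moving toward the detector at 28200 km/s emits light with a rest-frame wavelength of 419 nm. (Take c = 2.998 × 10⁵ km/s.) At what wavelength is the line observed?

381.3 nm

β = v/c = 28200/299800 = 0.0941.
Relativistic Doppler for wavelength: λ' = λ₀ · √((1 − β)/(1 + β)).
λ' = 419 × √(0.9059/1.0941) = 419 × 0.90997 ≈ 381.3 nm.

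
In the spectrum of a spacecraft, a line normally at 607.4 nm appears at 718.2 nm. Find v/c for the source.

λ'/λ₀ = 1.1824 > 1 (redshift), so the source is receding.
λ'/λ₀ = √((1 + β)/(1 − β)) for a receding source ⇒ β = (r² − 1)/(r² + 1) with r = λ'/λ₀.
β = (1.3981 − 1)/(1.3981 + 1) ≈ 0.166.

0.166c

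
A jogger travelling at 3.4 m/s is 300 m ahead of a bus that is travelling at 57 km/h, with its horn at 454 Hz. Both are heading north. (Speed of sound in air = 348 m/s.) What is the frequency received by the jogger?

57 km/h = 15.83 m/s.
The jogger is ahead, so the bus is moving toward it while the jogger is moving away from the bus.
General Doppler shift: f' = f · (v − v_o)/(v − v_s).
f' = 454 × (348 − 3.4)/(348 − 15.83) = 454 × 344.6/332.17 ≈ 471 Hz.

471 Hz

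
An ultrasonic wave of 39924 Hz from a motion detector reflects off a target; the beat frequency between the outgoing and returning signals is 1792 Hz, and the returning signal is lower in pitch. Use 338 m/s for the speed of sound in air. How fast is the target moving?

Double Doppler shift off a moving reflector: f₂ = f₀ · (v + u)/(v − u) (u > 0 toward emitter).
Returning signal is lower, so f₂ = f₀ − Δf = 39924 − 1792 = 38132 Hz.
Rearranging, u = v · (f₂ − f₀)/(f₂ + f₀) = 338 × -1792/78056 ≈ -7.8 m/s.
So the target is moving at 7.8 m/s away from the emitter.

7.8 m/s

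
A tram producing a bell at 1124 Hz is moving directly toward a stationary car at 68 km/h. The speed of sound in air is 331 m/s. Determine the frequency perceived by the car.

1192 Hz

68 km/h = 18.89 m/s.
Moving source, stationary observer: f' = f · v/(v − v_s) since the source is approaching.
f' = 1124 × 331/(331 − 18.89) = 1124 × 331/312.1 ≈ 1192 Hz.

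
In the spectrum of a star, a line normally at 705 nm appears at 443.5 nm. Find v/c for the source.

λ'/λ₀ = 0.6291 < 1 (blueshift), so the source is approaching.
λ'/λ₀ = √((1 − β)/(1 + β)) for an approaching source ⇒ β = (1 − r²)/(1 + r²) with r = λ'/λ₀.
β = (1 − 0.3957)/(1 + 0.3957) ≈ 0.433.

0.433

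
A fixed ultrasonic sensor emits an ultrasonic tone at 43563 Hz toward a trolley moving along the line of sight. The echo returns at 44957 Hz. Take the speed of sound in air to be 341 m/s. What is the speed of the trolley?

Double Doppler shift off a moving reflector: f₂ = f₀ · (v + u)/(v − u) (u > 0 toward emitter).
Rearranging, u = v · (f₂ − f₀)/(f₂ + f₀) = 341 × 1394/88520 ≈ 5.4 m/s.
So the trolley is moving at 5.4 m/s toward the emitter.

5.4 m/s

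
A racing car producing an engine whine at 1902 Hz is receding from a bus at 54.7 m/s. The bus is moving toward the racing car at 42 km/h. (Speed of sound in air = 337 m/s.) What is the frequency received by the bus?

42 km/h = 11.67 m/s.
General Doppler shift: f' = f · (v + v_o)/(v + v_s).
f' = 1902 × (337 + 11.67)/(337 + 54.7) = 1902 × 348.67/391.7 ≈ 1693 Hz.

1693 Hz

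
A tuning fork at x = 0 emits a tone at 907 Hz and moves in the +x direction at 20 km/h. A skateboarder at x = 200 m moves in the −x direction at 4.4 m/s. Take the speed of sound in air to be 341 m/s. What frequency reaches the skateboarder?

20 km/h = 5.556 m/s.
The observer lies on the +x side, so the source is heading toward the observer and the observer is heading toward the source.
Both move, so f' = f · (v + v_o)/(v − v_s).
f' = 907 × (341 + 4.4)/(341 − 5.556) = 907 × 345.4/335.44 ≈ 934 Hz.

934 Hz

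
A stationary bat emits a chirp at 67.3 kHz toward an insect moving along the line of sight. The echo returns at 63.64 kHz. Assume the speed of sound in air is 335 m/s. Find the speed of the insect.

Double Doppler shift off a moving reflector: f₂ = f₀ · (v + u)/(v − u) (u > 0 toward emitter).
Rearranging, u = v · (f₂ − f₀)/(f₂ + f₀) = 335 × -3.66/130.94 ≈ -9.4 m/s.
So the insect is moving at 9.4 m/s away from the emitter.

9.4 m/s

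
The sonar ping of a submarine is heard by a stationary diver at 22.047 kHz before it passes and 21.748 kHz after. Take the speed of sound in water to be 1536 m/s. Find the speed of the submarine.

f₁/f₂ = (v + v_s)/(v − v_s), so v_s = v · (f₁ − f₂)/(f₁ + f₂).
v_s = 1536 × (22.047 − 21.748)/(22.047 + 21.748) = 1536 × 0.299/43.795 ≈ 10.5 m/s.

10.5 m/s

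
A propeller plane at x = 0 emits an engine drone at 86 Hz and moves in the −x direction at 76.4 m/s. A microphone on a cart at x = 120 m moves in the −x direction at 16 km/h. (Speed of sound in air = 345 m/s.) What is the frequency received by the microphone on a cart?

16 km/h = 4.444 m/s.
The observer lies on the +x side, so the source is heading away from the observer and the observer is heading toward the source.
Both move, so f' = f · (v + v_o)/(v + v_s).
f' = 86 × (345 + 4.444)/(345 + 76.4) = 86 × 349.44/421.4 ≈ 71 Hz.

71 Hz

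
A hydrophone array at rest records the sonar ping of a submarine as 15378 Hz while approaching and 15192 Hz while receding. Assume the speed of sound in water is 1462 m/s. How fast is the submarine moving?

f₁/f₂ = (v + v_s)/(v − v_s), so v_s = v · (f₁ − f₂)/(f₁ + f₂).
v_s = 1462 × (15378 − 15192)/(15378 + 15192) = 1462 × 186/30570 ≈ 8.9 m/s.

8.9 m/s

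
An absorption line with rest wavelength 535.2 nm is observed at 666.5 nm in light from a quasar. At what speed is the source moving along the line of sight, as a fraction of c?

0.216

λ'/λ₀ = 1.2453 > 1 (redshift), so the source is receding.
λ'/λ₀ = √((1 + β)/(1 − β)) for a receding source ⇒ β = (r² − 1)/(r² + 1) with r = λ'/λ₀.
β = (1.5508 − 1)/(1.5508 + 1) ≈ 0.216.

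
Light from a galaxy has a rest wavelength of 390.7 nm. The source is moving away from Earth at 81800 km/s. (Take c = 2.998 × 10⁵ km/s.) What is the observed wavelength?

β = v/c = 81800/299800 = 0.2728.
Relativistic Doppler for wavelength: λ' = λ₀ · √((1 + β)/(1 − β)).
λ' = 390.7 × √(1.2728/0.7272) = 390.7 × 1.32305 ≈ 516.9 nm.

516.9 nm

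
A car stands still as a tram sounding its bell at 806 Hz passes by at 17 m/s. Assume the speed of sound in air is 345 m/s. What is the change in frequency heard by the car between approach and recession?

Approaching: f₁ = f · v/(v − v_s) = 806 × 345/328 ≈ 847.8 Hz.
Receding: f₂ = f · v/(v + v_s) = 806 × 345/362 ≈ 768.1 Hz.
Drop: f₁ − f₂ = 2f·v·v_s/(v² − v_s²) = 2 × 806 × 345 × 17/(345² − 17²) ≈ 79.6 Hz.

79.6 Hz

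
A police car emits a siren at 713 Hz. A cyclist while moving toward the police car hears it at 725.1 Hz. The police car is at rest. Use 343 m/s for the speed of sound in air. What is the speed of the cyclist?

5.8 m/s

f' = f · (v + v_o)/v ⇒ v_o = v · |f'/f − 1|.
v_o = 343 × |725.1/713 − 1| = 343 × 0.01697 ≈ 5.8 m/s.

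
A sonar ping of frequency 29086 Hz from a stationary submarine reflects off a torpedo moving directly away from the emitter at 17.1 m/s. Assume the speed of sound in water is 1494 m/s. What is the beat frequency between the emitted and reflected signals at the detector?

At the torpedo (a moving observer), f₁ = f₀ · (v − u)/v = 29086 × 1476.9/1494 ≈ 28753 Hz.
On reflection it acts as a source moving away from the stationary detector: f₂ = f₁ · v/(v + u) = 28753 × 1494/1511.1 ≈ 28428 Hz.
Beat frequency: |f₂ − f₀| = 2u·f₀/(v + u) = 2 × 17.1 × 29086/1511.1 ≈ 658 Hz.

658 Hz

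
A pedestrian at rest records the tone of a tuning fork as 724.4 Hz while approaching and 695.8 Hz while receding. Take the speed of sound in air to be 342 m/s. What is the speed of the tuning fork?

f₁/f₂ = (v + v_s)/(v − v_s), so v_s = v · (f₁ − f₂)/(f₁ + f₂).
v_s = 342 × (724.4 − 695.8)/(724.4 + 695.8) = 342 × 28.6/1420.2 ≈ 6.9 m/s.

6.9 m/s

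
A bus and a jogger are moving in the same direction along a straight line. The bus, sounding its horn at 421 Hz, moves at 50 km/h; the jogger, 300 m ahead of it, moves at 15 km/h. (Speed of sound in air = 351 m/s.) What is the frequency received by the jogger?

433 Hz

50 km/h = 13.89 m/s; 15 km/h = 4.167 m/s.
The jogger is ahead, so the bus is moving toward it while the jogger is moving away from the bus.
Both move, so f' = f · (v − v_o)/(v − v_s).
f' = 421 × (351 − 4.167)/(351 − 13.89) = 421 × 346.83/337.11 ≈ 433 Hz.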